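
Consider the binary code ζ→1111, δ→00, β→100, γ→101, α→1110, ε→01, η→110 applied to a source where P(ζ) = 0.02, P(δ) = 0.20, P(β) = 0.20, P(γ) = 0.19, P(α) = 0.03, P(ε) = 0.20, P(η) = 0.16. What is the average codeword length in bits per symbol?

2.65 bits/symbol

L̄ = Σ pᵢ·ℓᵢ = 0.02·4 + 0.20·2 + 0.20·3 + 0.19·3 + 0.03·4 + 0.20·2 + 0.16·3 = 2.65 bits/symbol.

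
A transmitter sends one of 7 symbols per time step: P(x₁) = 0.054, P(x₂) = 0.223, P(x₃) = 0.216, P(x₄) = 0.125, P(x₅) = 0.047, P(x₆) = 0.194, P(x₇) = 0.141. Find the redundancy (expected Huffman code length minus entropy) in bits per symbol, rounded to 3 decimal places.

0.034 bits

Entropy H = −Σ p log₂ p ≈ 2.6275 bits.
Huffman merges: 47/1000+27/500→101/1000; 101/1000+1/8→113/500; 141/1000+97/500→67/200; 27/125+223/1000→439/1000; 113/500+67/200→561/1000; 439/1000+561/1000→1. L = 1331/500 ≈ 2.6620.
L − H = 2.6620 − 2.6275 = 0.034 bits.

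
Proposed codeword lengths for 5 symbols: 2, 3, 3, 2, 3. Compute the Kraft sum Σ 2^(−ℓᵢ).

0.875

With common denominator 2^3 = 8: Σ 2^(−ℓᵢ) = 2/8 + 1/8 + 1/8 + 2/8 + 1/8 = 7/8 = 0.875.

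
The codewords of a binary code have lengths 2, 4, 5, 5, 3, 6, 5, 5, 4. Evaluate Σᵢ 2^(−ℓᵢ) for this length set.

With common denominator 2^6 = 64: Σ 2^(−ℓᵢ) = 16/64 + 4/64 + 2/64 + 2/64 + 8/64 + 1/64 + 2/64 + 2/64 + 4/64 = 41/64 = 0.640625.

0.640625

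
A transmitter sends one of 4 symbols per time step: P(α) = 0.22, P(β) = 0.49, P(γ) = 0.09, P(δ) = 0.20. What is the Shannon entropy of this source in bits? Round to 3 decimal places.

1.762 bits

H = −Σ pᵢ log₂ pᵢ.
−0.22·log₂(0.22) = 0.4806
−0.49·log₂(0.49) = 0.5043
−0.09·log₂(0.09) = 0.3127
−0.20·log₂(0.20) = 0.4644
Sum ≈ 1.7619 → 1.762 bits.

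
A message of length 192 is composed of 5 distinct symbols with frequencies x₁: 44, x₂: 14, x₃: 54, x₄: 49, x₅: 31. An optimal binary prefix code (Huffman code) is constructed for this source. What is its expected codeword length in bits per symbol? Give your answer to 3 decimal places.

Probabilities are the counts divided by 192.
Repeatedly combine the two least-probable nodes; the expected code length is the sum of the merged weights.
merge 7/96 + 31/192 → 15/64
merge 11/48 + 15/64 → 89/192
merge 49/192 + 9/32 → 103/192
merge 89/192 + 103/192 → 1
L = 15/64 + 89/192 + 103/192 + 1 = 143/64 ≈ 2.234 bits/symbol.

2.234 bits/symbol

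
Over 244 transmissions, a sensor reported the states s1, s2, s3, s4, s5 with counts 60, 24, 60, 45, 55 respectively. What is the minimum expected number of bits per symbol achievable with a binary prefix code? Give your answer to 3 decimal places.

2.283 bits/symbol

Probabilities are the counts divided by 244.
Repeatedly combine the two least-probable nodes; the expected code length is the sum of the merged weights.
merge 6/61 + 45/244 → 69/244
merge 55/244 + 15/61 → 115/244
merge 15/61 + 69/244 → 129/244
merge 115/244 + 129/244 → 1
L = 69/244 + 115/244 + 129/244 + 1 = 557/244 ≈ 2.283 bits/symbol.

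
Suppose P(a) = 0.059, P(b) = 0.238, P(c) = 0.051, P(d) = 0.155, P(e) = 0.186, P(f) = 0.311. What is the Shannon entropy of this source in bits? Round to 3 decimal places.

2.345 bits

H = −Σ pᵢ log₂ pᵢ.
−0.059·log₂(0.059) = 0.2409
−0.238·log₂(0.238) = 0.4929
−0.051·log₂(0.051) = 0.2190
−0.155·log₂(0.155) = 0.4169
−0.186·log₂(0.186) = 0.4514
−0.311·log₂(0.311) = 0.5240
Sum ≈ 2.3450 → 2.345 bits.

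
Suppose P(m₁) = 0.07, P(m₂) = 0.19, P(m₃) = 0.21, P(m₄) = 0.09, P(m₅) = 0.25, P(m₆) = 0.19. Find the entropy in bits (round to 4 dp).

H = −Σ pᵢ log₂ pᵢ.
−0.07·log₂(0.07) = 0.2686
−0.19·log₂(0.19) = 0.4552
−0.21·log₂(0.21) = 0.4728
−0.09·log₂(0.09) = 0.3127
−0.25·log₂(0.25) = 0.5000
−0.19·log₂(0.19) = 0.4552
Sum ≈ 2.4645 → 2.4645 bits.

2.4645 bits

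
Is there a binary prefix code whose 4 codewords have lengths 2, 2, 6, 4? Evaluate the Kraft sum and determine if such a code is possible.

0.578125; yes

With common denominator 2^6 = 64: Σ 2^(−ℓᵢ) = 16/64 + 16/64 + 1/64 + 4/64 = 37/64 = 0.578125.
Kraft's inequality requires Σ ≤ 1; here Σ = 0.578125 ≤ 1, so such a prefix code exists.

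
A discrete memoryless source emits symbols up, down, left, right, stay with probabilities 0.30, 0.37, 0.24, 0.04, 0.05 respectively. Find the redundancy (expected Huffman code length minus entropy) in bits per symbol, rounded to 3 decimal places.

Entropy H = −Σ p log₂ p ≈ 1.9478 bits.
Huffman merges: 1/25+1/20→9/100; 9/100+6/25→33/100; 3/10+33/100→63/100; 37/100+63/100→1. L = 41/20 ≈ 2.0500.
L − H = 2.0500 − 1.9478 = 0.102 bits.

0.102 bits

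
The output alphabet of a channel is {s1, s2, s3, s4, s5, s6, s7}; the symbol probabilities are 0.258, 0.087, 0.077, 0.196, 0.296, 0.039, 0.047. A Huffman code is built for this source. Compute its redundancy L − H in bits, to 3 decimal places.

Entropy H = −Σ p log₂ p ≈ 2.4661 bits.
Huffman merges: 39/1000+47/1000→43/500; 77/1000+43/500→163/1000; 87/1000+163/1000→1/4; 49/250+1/4→223/500; 129/500+37/125→277/500; 223/500+277/500→1. L = 2499/1000 ≈ 2.4990.
L − H = 2.4990 − 2.4661 = 0.033 bits.

0.033 bits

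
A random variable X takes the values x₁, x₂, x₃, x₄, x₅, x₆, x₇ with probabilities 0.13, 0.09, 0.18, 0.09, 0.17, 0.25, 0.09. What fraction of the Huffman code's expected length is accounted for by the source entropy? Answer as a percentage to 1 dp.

98.2%

Entropy H = −Σ p log₂ p ≈ 2.7005 bits.
Huffman merges: 9/100+9/100→9/50; 9/100+13/100→11/50; 17/100+9/50→7/20; 9/50+11/50→2/5; 1/4+7/20→3/5; 2/5+3/5→1. L = 11/4 ≈ 2.7500.
Efficiency = H/L = 2.7005/2.7500 = 98.2%.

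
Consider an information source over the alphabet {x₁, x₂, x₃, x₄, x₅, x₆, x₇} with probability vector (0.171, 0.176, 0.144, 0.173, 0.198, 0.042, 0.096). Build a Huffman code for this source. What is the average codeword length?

Repeatedly combine the two least-probable nodes; the expected code length is the sum of the merged weights.
merge 21/500 + 12/125 → 69/500
merge 69/500 + 18/125 → 141/500
merge 171/1000 + 173/1000 → 43/125
merge 22/125 + 99/500 → 187/500
merge 141/500 + 43/125 → 313/500
merge 187/500 + 313/500 → 1
L = 69/500 + 141/500 + 43/125 + 187/500 + 313/500 + 1 = 691/250 = 2.764 bits/symbol.

2.764 bits/symbol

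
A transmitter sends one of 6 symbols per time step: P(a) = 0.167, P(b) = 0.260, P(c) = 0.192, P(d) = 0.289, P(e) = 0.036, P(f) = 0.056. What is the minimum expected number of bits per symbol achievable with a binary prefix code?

Repeatedly combine the two least-probable nodes; the expected code length is the sum of the merged weights.
merge 9/250 + 7/125 → 23/250
merge 23/250 + 167/1000 → 259/1000
merge 24/125 + 259/1000 → 451/1000
merge 13/50 + 289/1000 → 549/1000
merge 451/1000 + 549/1000 → 1
L = 23/250 + 259/1000 + 451/1000 + 549/1000 + 1 = 2351/1000 = 2.351 bits/symbol.

2.351 bits/symbol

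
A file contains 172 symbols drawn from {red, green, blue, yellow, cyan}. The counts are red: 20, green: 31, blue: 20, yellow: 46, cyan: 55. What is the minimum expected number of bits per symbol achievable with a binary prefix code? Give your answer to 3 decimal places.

2.233 bits/symbol

Probabilities are the counts divided by 172.
Repeatedly combine the two least-probable nodes; the expected code length is the sum of the merged weights.
merge 5/43 + 5/43 → 10/43
merge 31/172 + 10/43 → 71/172
merge 23/86 + 55/172 → 101/172
merge 71/172 + 101/172 → 1
L = 10/43 + 71/172 + 101/172 + 1 = 96/43 ≈ 2.233 bits/symbol.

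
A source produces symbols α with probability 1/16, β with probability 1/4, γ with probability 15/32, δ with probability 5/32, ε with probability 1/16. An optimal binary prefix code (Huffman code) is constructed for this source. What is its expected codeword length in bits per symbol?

1.9375 bits/symbol

Repeatedly combine the two least-probable nodes; the expected code length is the sum of the merged weights.
merge 1/16 + 1/16 → 1/8
merge 1/8 + 5/32 → 9/32
merge 1/4 + 9/32 → 17/32
merge 15/32 + 17/32 → 1
L = 1/8 + 9/32 + 17/32 + 1 = 31/16 = 1.9375 bits/symbol.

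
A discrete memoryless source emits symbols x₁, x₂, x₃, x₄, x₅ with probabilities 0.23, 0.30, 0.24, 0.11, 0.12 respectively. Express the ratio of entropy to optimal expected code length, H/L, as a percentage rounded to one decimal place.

Entropy H = −Σ p log₂ p ≈ 2.2202 bits.
Huffman merges: 11/100+3/25→23/100; 23/100+23/100→23/50; 6/25+3/10→27/50; 23/50+27/50→1. L = 223/100 ≈ 2.2300.
Efficiency = H/L = 2.2202/2.2300 = 99.6%.

99.6%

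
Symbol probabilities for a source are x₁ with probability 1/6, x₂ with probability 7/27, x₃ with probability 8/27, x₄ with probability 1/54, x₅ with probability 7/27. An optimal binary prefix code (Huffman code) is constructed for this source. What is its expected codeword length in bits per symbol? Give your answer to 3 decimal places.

Repeatedly combine the two least-probable nodes; the expected code length is the sum of the merged weights.
merge 1/54 + 1/6 → 5/27
merge 5/27 + 7/27 → 4/9
merge 7/27 + 8/27 → 5/9
merge 4/9 + 5/9 → 1
L = 5/27 + 4/9 + 5/9 + 1 = 59/27 ≈ 2.185 bits/symbol.

2.185 bits/symbol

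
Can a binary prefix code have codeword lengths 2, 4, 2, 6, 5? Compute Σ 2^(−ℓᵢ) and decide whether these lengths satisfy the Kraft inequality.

With common denominator 2^6 = 64: Σ 2^(−ℓᵢ) = 16/64 + 4/64 + 16/64 + 1/64 + 2/64 = 39/64 = 0.609375.
Kraft's inequality requires Σ ≤ 1; here Σ = 0.609375 ≤ 1, so such a prefix code exists.

0.609375; yes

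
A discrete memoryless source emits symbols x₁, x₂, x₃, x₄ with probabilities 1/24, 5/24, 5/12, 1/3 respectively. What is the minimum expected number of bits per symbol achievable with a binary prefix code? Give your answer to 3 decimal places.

1.833 bits/symbol

Repeatedly combine the two least-probable nodes; the expected code length is the sum of the merged weights.
merge 1/24 + 5/24 → 1/4
merge 1/4 + 1/3 → 7/12
merge 5/12 + 7/12 → 1
L = 1/4 + 7/12 + 1 = 11/6 ≈ 1.833 bits/symbol.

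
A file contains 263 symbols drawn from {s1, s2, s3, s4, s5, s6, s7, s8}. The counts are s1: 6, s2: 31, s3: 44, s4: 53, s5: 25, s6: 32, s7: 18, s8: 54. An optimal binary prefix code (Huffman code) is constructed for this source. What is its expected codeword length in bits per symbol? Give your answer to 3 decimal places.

2.871 bits/symbol

Probabilities are the counts divided by 263.
Repeatedly combine the two least-probable nodes; the expected code length is the sum of the merged weights.
merge 6/263 + 18/263 → 24/263
merge 24/263 + 25/263 → 49/263
merge 31/263 + 32/263 → 63/263
merge 44/263 + 49/263 → 93/263
merge 53/263 + 54/263 → 107/263
merge 63/263 + 93/263 → 156/263
merge 107/263 + 156/263 → 1
L = 24/263 + 49/263 + 63/263 + 93/263 + 107/263 + 156/263 + 1 = 755/263 ≈ 2.871 bits/symbol.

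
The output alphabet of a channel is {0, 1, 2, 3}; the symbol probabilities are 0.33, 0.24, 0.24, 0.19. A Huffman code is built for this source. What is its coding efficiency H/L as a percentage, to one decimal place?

Entropy H = −Σ p log₂ p ≈ 1.9713 bits.
Huffman merges: 19/100+6/25→43/100; 6/25+33/100→57/100; 43/100+57/100→1. L = 2 ≈ 2.0000.
Efficiency = H/L = 1.9713/2.0000 = 98.6%.

98.6%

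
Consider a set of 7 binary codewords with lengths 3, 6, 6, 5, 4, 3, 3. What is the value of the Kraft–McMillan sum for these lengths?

With common denominator 2^6 = 64: Σ 2^(−ℓᵢ) = 8/64 + 1/64 + 1/64 + 2/64 + 4/64 + 8/64 + 8/64 = 32/64 = 0.5.

0.5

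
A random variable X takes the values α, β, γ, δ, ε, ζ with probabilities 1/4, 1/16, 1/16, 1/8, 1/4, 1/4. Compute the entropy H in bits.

2.375 bits

Each probability is a power of 1/2, so log₂(1/p) is an integer.
H = Σ p·log₂(1/p) = 1/4·2 + 1/16·4 + 1/16·4 + 1/8·3 + 1/4·2 + 1/4·2 = 2.375 bits.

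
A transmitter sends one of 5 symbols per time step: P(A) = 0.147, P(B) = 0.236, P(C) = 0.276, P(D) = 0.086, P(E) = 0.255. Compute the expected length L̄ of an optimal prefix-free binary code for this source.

Repeatedly combine the two least-probable nodes; the expected code length is the sum of the merged weights.
merge 43/500 + 147/1000 → 233/1000
merge 233/1000 + 59/250 → 469/1000
merge 51/200 + 69/250 → 531/1000
merge 469/1000 + 531/1000 → 1
L = 233/1000 + 469/1000 + 531/1000 + 1 = 2233/1000 = 2.233 bits/symbol.

2.233 bits/symbol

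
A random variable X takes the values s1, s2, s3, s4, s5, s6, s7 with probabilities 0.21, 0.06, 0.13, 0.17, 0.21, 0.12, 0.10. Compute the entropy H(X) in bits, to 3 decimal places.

H = −Σ pᵢ log₂ pᵢ.
−0.21·log₂(0.21) = 0.4728
−0.06·log₂(0.06) = 0.2435
−0.13·log₂(0.13) = 0.3826
−0.17·log₂(0.17) = 0.4346
−0.21·log₂(0.21) = 0.4728
−0.12·log₂(0.12) = 0.3671
−0.10·log₂(0.10) = 0.3322
Sum ≈ 2.7057 → 2.706 bits.

2.706 bits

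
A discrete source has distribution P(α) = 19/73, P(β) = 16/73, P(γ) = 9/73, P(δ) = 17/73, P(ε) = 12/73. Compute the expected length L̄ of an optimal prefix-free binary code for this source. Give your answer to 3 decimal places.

2.288 bits/symbol

Repeatedly combine the two least-probable nodes; the expected code length is the sum of the merged weights.
merge 9/73 + 12/73 → 21/73
merge 16/73 + 17/73 → 33/73
merge 19/73 + 21/73 → 40/73
merge 33/73 + 40/73 → 1
L = 21/73 + 33/73 + 40/73 + 1 = 167/73 ≈ 2.288 bits/symbol.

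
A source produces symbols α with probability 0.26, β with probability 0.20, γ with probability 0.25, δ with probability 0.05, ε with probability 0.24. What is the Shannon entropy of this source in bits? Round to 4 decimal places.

H = −Σ pᵢ log₂ pᵢ.
−0.26·log₂(0.26) = 0.5053
−0.20·log₂(0.20) = 0.4644
−0.25·log₂(0.25) = 0.5000
−0.05·log₂(0.05) = 0.2161
−0.24·log₂(0.24) = 0.4941
Sum ≈ 2.1799 → 2.1799 bits.

2.1799 bits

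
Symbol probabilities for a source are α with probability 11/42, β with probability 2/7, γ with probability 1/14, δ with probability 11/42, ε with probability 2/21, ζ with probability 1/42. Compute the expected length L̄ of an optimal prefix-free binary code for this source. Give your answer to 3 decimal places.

2.286 bits/symbol

Repeatedly combine the two least-probable nodes; the expected code length is the sum of the merged weights.
merge 1/42 + 1/14 → 2/21
merge 2/21 + 2/21 → 4/21
merge 4/21 + 11/42 → 19/42
merge 11/42 + 2/7 → 23/42
merge 19/42 + 23/42 → 1
L = 2/21 + 4/21 + 19/42 + 23/42 + 1 = 16/7 ≈ 2.286 bits/symbol.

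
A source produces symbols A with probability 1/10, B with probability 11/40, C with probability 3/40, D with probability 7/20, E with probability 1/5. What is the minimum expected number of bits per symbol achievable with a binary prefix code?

Repeatedly combine the two least-probable nodes; the expected code length is the sum of the merged weights.
merge 3/40 + 1/10 → 7/40
merge 7/40 + 1/5 → 3/8
merge 11/40 + 7/20 → 5/8
merge 3/8 + 5/8 → 1
L = 7/40 + 3/8 + 5/8 + 1 = 87/40 = 2.175 bits/symbol.

2.175 bits/symbol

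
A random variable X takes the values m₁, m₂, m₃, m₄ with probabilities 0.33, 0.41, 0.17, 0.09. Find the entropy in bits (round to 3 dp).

H = −Σ pᵢ log₂ pᵢ.
−0.33·log₂(0.33) = 0.5278
−0.41·log₂(0.41) = 0.5274
−0.17·log₂(0.17) = 0.4346
−0.09·log₂(0.09) = 0.3127
Sum ≈ 1.8024 → 1.802 bits.

1.802 bits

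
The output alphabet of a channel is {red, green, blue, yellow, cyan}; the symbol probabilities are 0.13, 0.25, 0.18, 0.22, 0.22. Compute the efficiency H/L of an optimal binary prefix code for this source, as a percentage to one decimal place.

99.1%

Entropy H = −Σ p log₂ p ≈ 2.2891 bits.
Huffman merges: 13/100+9/50→31/100; 11/50+11/50→11/25; 1/4+31/100→14/25; 11/25+14/25→1. L = 231/100 ≈ 2.3100.
Efficiency = H/L = 2.2891/2.3100 = 99.1%.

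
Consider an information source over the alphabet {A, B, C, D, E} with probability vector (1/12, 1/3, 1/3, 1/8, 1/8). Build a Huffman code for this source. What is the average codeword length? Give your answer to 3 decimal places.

2.208 bits/symbol

Repeatedly combine the two least-probable nodes; the expected code length is the sum of the merged weights.
merge 1/12 + 1/8 → 5/24
merge 1/8 + 5/24 → 1/3
merge 1/3 + 1/3 → 2/3
merge 1/3 + 2/3 → 1
L = 5/24 + 1/3 + 2/3 + 1 = 53/24 ≈ 2.208 bits/symbol.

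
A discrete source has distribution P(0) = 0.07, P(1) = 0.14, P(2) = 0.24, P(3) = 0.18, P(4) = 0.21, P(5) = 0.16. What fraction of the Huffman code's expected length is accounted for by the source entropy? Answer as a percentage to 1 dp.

98.1%

Entropy H = −Σ p log₂ p ≈ 2.5009 bits.
Huffman merges: 7/100+7/50→21/100; 4/25+9/50→17/50; 21/100+21/100→21/50; 6/25+17/50→29/50; 21/50+29/50→1. L = 51/20 ≈ 2.5500.
Efficiency = H/L = 2.5009/2.5500 = 98.1%.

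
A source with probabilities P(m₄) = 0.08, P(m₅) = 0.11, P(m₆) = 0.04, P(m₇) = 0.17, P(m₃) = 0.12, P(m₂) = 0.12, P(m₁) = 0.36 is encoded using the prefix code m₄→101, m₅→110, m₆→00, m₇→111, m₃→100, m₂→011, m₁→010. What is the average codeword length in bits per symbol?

2.96 bits/symbol

L̄ = Σ pᵢ·ℓᵢ = 0.08·3 + 0.11·3 + 0.04·2 + 0.17·3 + 0.12·3 + 0.12·3 + 0.36·3 = 2.96 bits/symbol.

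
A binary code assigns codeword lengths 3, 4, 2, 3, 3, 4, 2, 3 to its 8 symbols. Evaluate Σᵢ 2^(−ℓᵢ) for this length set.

1.125

With common denominator 2^4 = 16: Σ 2^(−ℓᵢ) = 2/16 + 1/16 + 4/16 + 2/16 + 2/16 + 1/16 + 4/16 + 2/16 = 18/16 = 1.125.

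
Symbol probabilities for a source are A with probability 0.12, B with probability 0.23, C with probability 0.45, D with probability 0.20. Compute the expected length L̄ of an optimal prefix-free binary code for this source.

1.87 bits/symbol

Repeatedly combine the two least-probable nodes; the expected code length is the sum of the merged weights.
merge 3/25 + 1/5 → 8/25
merge 23/100 + 8/25 → 11/20
merge 9/20 + 11/20 → 1
L = 8/25 + 11/20 + 1 = 187/100 = 1.87 bits/symbol.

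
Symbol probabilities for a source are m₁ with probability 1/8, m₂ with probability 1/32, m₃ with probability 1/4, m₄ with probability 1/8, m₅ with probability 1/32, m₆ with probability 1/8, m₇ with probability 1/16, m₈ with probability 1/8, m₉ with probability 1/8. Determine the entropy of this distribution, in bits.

Each probability is a power of 1/2, so log₂(1/p) is an integer.
H = Σ p·log₂(1/p) = 1/8·3 + 1/32·5 + 1/4·2 + 1/8·3 + 1/32·5 + 1/8·3 + 1/16·4 + 1/8·3 + 1/8·3 = 2.9375 bits.

2.9375 bits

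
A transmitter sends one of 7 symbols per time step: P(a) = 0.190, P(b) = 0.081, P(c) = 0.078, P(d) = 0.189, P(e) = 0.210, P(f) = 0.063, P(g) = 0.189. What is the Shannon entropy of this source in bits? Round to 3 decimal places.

H = −Σ pᵢ log₂ pᵢ.
−0.190·log₂(0.190) = 0.4552
−0.081·log₂(0.081) = 0.2937
−0.078·log₂(0.078) = 0.2871
−0.189·log₂(0.189) = 0.4543
−0.210·log₂(0.210) = 0.4728
−0.063·log₂(0.063) = 0.2513
−0.189·log₂(0.189) = 0.4543
Sum ≈ 2.6686 → 2.669 bits.

2.669 bits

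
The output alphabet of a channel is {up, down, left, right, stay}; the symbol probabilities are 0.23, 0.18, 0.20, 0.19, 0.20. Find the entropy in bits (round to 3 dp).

H = −Σ pᵢ log₂ pᵢ.
−0.23·log₂(0.23) = 0.4877
−0.18·log₂(0.18) = 0.4453
−0.20·log₂(0.20) = 0.4644
−0.19·log₂(0.19) = 0.4552
−0.20·log₂(0.20) = 0.4644
Sum ≈ 2.3170 → 2.317 bits.

2.317 bits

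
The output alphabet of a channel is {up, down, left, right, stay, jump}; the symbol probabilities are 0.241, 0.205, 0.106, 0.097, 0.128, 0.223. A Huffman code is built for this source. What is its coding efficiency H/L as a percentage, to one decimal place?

98.5%

Entropy H = −Σ p log₂ p ≈ 2.4955 bits.
Huffman merges: 97/1000+53/500→203/1000; 16/125+203/1000→331/1000; 41/200+223/1000→107/250; 241/1000+331/1000→143/250; 107/250+143/250→1. L = 1267/500 ≈ 2.5340.
Efficiency = H/L = 2.4955/2.5340 = 98.5%.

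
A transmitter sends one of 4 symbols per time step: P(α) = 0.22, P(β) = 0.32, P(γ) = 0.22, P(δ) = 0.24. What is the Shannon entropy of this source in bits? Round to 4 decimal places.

1.9813 bits

H = −Σ pᵢ log₂ pᵢ.
−0.22·log₂(0.22) = 0.4806
−0.32·log₂(0.32) = 0.5260
−0.22·log₂(0.22) = 0.4806
−0.24·log₂(0.24) = 0.4941
Sum ≈ 1.9813 → 1.9813 bits.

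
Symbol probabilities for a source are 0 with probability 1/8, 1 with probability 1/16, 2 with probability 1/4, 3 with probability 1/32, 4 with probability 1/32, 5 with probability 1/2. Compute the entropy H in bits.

1.9375 bits

Each probability is a power of 1/2, so log₂(1/p) is an integer.
H = Σ p·log₂(1/p) = 1/8·3 + 1/16·4 + 1/4·2 + 1/32·5 + 1/32·5 + 1/2·1 = 1.9375 bits.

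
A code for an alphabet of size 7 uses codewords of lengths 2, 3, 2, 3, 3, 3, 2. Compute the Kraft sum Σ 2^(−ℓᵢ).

1.25

With common denominator 2^3 = 8: Σ 2^(−ℓᵢ) = 2/8 + 1/8 + 2/8 + 1/8 + 1/8 + 1/8 + 2/8 = 10/8 = 1.25.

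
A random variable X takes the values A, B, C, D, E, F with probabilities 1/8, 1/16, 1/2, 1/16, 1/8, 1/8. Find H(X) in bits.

Each probability is a power of 1/2, so log₂(1/p) is an integer.
H = Σ p·log₂(1/p) = 1/8·3 + 1/16·4 + 1/2·1 + 1/16·4 + 1/8·3 + 1/8·3 = 2.125 bits.

2.125 bits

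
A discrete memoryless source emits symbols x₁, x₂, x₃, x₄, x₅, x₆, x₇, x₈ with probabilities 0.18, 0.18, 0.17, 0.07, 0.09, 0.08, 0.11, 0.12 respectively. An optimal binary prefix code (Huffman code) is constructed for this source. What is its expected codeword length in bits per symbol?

2.97 bits/symbol

Repeatedly combine the two least-probable nodes; the expected code length is the sum of the merged weights.
merge 7/100 + 2/25 → 3/20
merge 9/100 + 11/100 → 1/5
merge 3/25 + 3/20 → 27/100
merge 17/100 + 9/50 → 7/20
merge 9/50 + 1/5 → 19/50
merge 27/100 + 7/20 → 31/50
merge 19/50 + 31/50 → 1
L = 3/20 + 1/5 + 27/100 + 7/20 + 19/50 + 31/50 + 1 = 297/100 = 2.97 bits/symbol.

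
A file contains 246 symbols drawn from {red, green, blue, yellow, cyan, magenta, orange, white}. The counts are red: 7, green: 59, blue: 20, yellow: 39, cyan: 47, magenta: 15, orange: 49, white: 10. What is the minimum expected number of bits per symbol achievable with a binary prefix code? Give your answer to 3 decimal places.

Probabilities are the counts divided by 246.
Repeatedly combine the two least-probable nodes; the expected code length is the sum of the merged weights.
merge 7/246 + 5/123 → 17/246
merge 5/82 + 17/246 → 16/123
merge 10/123 + 16/123 → 26/123
merge 13/82 + 47/246 → 43/123
merge 49/246 + 26/123 → 101/246
merge 59/246 + 43/123 → 145/246
merge 101/246 + 145/246 → 1
L = 17/246 + 16/123 + 26/123 + 43/123 + 101/246 + 145/246 + 1 = 679/246 ≈ 2.760 bits/symbol.

2.760 bits/symbol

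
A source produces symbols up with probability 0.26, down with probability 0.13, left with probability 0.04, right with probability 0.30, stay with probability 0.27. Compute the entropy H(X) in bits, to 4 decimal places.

H = −Σ pᵢ log₂ pᵢ.
−0.26·log₂(0.26) = 0.5053
−0.13·log₂(0.13) = 0.3826
−0.04·log₂(0.04) = 0.1858
−0.30·log₂(0.30) = 0.5211
−0.27·log₂(0.27) = 0.5100
Sum ≈ 2.1048 → 2.1048 bits.

2.1048 bits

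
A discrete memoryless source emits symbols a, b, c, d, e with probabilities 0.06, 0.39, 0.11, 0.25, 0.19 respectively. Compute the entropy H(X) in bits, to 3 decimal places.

H = −Σ pᵢ log₂ pᵢ.
−0.06·log₂(0.06) = 0.2435
−0.39·log₂(0.39) = 0.5298
−0.11·log₂(0.11) = 0.3503
−0.25·log₂(0.25) = 0.5000
−0.19·log₂(0.19) = 0.4552
Sum ≈ 2.0788 → 2.079 bits.

2.079 bits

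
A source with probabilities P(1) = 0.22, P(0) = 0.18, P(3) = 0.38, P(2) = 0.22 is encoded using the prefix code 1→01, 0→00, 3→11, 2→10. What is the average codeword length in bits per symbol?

L̄ = Σ pᵢ·ℓᵢ = 0.22·2 + 0.18·2 + 0.38·2 + 0.22·2 = 2 bits/symbol.

2 bits/symbol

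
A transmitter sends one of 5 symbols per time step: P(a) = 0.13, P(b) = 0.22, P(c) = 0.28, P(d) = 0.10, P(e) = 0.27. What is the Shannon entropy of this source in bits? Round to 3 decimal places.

H = −Σ pᵢ log₂ pᵢ.
−0.13·log₂(0.13) = 0.3826
−0.22·log₂(0.22) = 0.4806
−0.28·log₂(0.28) = 0.5142
−0.10·log₂(0.10) = 0.3322
−0.27·log₂(0.27) = 0.5100
Sum ≈ 2.2197 → 2.220 bits.

2.220 bits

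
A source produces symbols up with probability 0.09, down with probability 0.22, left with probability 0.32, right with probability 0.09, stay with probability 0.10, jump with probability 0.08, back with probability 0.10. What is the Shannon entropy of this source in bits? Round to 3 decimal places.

H = −Σ pᵢ log₂ pᵢ.
−0.09·log₂(0.09) = 0.3127
−0.22·log₂(0.22) = 0.4806
−0.32·log₂(0.32) = 0.5260
−0.09·log₂(0.09) = 0.3127
−0.10·log₂(0.10) = 0.3322
−0.08·log₂(0.08) = 0.2915
−0.10·log₂(0.10) = 0.3322
Sum ≈ 2.5878 → 2.588 bits.

2.588 bits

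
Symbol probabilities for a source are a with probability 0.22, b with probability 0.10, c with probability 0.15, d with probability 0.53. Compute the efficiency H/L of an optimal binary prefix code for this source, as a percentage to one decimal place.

99.3%

Entropy H = −Σ p log₂ p ≈ 1.7088 bits.
Huffman merges: 1/10+3/20→1/4; 11/50+1/4→47/100; 47/100+53/100→1. L = 43/25 ≈ 1.7200.
Efficiency = H/L = 1.7088/1.7200 = 99.3%.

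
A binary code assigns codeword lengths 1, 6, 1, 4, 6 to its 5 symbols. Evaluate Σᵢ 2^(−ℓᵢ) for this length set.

With common denominator 2^6 = 64: Σ 2^(−ℓᵢ) = 32/64 + 1/64 + 32/64 + 4/64 + 1/64 = 70/64 = 1.09375.

1.09375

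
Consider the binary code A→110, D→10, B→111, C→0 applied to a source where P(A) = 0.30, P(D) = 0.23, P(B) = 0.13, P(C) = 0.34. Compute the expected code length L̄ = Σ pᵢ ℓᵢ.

2.09 bits/symbol

L̄ = Σ pᵢ·ℓᵢ = 0.30·3 + 0.23·2 + 0.13·3 + 0.34·1 = 2.09 bits/symbol.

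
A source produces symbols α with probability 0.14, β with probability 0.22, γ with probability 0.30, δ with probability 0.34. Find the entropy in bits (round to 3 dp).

H = −Σ pᵢ log₂ pᵢ.
−0.14·log₂(0.14) = 0.3971
−0.22·log₂(0.22) = 0.4806
−0.30·log₂(0.30) = 0.5211
−0.34·log₂(0.34) = 0.5292
Sum ≈ 1.9279 → 1.928 bits.

1.928 bits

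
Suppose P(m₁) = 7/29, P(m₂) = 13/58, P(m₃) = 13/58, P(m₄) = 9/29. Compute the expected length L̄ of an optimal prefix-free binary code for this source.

Repeatedly combine the two least-probable nodes; the expected code length is the sum of the merged weights.
merge 13/58 + 13/58 → 13/29
merge 7/29 + 9/29 → 16/29
merge 13/29 + 16/29 → 1
L = 13/29 + 16/29 + 1 = 2 bits/symbol.

2 bits/symbol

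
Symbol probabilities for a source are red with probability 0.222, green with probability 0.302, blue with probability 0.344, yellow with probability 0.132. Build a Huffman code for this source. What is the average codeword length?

2 bits/symbol

Repeatedly combine the two least-probable nodes; the expected code length is the sum of the merged weights.
merge 33/250 + 111/500 → 177/500
merge 151/500 + 43/125 → 323/500
merge 177/500 + 323/500 → 1
L = 177/500 + 323/500 + 1 = 2 bits/symbol.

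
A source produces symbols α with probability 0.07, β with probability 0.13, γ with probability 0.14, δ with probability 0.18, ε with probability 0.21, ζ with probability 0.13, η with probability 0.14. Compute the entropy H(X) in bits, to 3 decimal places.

2.746 bits

H = −Σ pᵢ log₂ pᵢ.
−0.07·log₂(0.07) = 0.2686
−0.13·log₂(0.13) = 0.3826
−0.14·log₂(0.14) = 0.3971
−0.18·log₂(0.18) = 0.4453
−0.21·log₂(0.21) = 0.4728
−0.13·log₂(0.13) = 0.3826
−0.14·log₂(0.14) = 0.3971
Sum ≈ 2.7462 → 2.746 bits.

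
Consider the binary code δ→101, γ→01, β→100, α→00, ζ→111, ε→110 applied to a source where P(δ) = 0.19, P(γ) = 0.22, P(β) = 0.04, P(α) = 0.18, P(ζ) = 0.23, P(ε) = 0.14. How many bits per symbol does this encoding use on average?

2.6 bits/symbol

L̄ = Σ pᵢ·ℓᵢ = 0.19·3 + 0.22·2 + 0.04·3 + 0.18·2 + 0.23·3 + 0.14·3 = 2.6 bits/symbol.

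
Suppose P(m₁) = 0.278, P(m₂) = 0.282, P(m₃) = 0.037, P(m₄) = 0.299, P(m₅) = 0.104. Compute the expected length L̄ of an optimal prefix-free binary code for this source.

Repeatedly combine the two least-probable nodes; the expected code length is the sum of the merged weights.
merge 37/1000 + 13/125 → 141/1000
merge 141/1000 + 139/500 → 419/1000
merge 141/500 + 299/1000 → 581/1000
merge 419/1000 + 581/1000 → 1
L = 141/1000 + 419/1000 + 581/1000 + 1 = 2141/1000 = 2.141 bits/symbol.

2.141 bits/symbol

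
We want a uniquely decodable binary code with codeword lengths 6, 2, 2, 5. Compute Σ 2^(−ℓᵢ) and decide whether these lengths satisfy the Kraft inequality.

With common denominator 2^6 = 64: Σ 2^(−ℓᵢ) = 1/64 + 16/64 + 16/64 + 2/64 = 35/64 = 0.546875.
Kraft's inequality requires Σ ≤ 1; here Σ = 0.546875 ≤ 1, so such a prefix code exists.

0.546875; yes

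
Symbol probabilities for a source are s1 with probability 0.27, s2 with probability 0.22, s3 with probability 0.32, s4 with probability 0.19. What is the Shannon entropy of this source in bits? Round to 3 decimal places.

1.972 bits

H = −Σ pᵢ log₂ pᵢ.
−0.27·log₂(0.27) = 0.5100
−0.22·log₂(0.22) = 0.4806
−0.32·log₂(0.32) = 0.5260
−0.19·log₂(0.19) = 0.4552
Sum ≈ 1.9719 → 1.972 bits.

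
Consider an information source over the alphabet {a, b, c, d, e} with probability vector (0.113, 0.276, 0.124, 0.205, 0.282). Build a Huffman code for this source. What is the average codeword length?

Repeatedly combine the two least-probable nodes; the expected code length is the sum of the merged weights.
merge 113/1000 + 31/250 → 237/1000
merge 41/200 + 237/1000 → 221/500
merge 69/250 + 141/500 → 279/500
merge 221/500 + 279/500 → 1
L = 237/1000 + 221/500 + 279/500 + 1 = 2237/1000 = 2.237 bits/symbol.

2.237 bits/symbol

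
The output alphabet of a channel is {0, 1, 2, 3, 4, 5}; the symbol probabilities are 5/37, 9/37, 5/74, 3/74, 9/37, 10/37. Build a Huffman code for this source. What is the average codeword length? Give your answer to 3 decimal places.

2.351 bits/symbol

Repeatedly combine the two least-probable nodes; the expected code length is the sum of the merged weights.
merge 3/74 + 5/74 → 4/37
merge 4/37 + 5/37 → 9/37
merge 9/37 + 9/37 → 18/37
merge 9/37 + 10/37 → 19/37
merge 18/37 + 19/37 → 1
L = 4/37 + 9/37 + 18/37 + 19/37 + 1 = 87/37 ≈ 2.351 bits/symbol.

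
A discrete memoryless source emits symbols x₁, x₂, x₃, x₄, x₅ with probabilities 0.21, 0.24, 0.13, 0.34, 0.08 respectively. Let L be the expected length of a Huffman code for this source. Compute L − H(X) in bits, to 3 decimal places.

0.040 bits

Entropy H = −Σ p log₂ p ≈ 2.1703 bits.
Huffman merges: 2/25+13/100→21/100; 21/100+21/100→21/50; 6/25+17/50→29/50; 21/50+29/50→1. L = 221/100 ≈ 2.2100.
L − H = 2.2100 − 2.1703 = 0.040 bits.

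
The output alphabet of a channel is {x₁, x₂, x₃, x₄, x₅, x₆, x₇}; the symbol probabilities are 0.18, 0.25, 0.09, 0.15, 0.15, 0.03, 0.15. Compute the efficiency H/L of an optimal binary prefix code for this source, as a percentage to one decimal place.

Entropy H = −Σ p log₂ p ≈ 2.6414 bits.
Huffman merges: 3/100+9/100→3/25; 3/25+3/20→27/100; 3/20+3/20→3/10; 9/50+1/4→43/100; 27/100+3/10→57/100; 43/100+57/100→1. L = 269/100 ≈ 2.6900.
Efficiency = H/L = 2.6414/2.6900 = 98.2%.

98.2%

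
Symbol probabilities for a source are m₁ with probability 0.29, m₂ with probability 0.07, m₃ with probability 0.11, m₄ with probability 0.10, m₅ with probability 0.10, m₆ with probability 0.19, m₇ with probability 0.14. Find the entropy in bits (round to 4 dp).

2.6535 bits

H = −Σ pᵢ log₂ pᵢ.
−0.29·log₂(0.29) = 0.5179
−0.07·log₂(0.07) = 0.2686
−0.11·log₂(0.11) = 0.3503
−0.10·log₂(0.10) = 0.3322
−0.10·log₂(0.10) = 0.3322
−0.19·log₂(0.19) = 0.4552
−0.14·log₂(0.14) = 0.3971
Sum ≈ 2.6535 → 2.6535 bits.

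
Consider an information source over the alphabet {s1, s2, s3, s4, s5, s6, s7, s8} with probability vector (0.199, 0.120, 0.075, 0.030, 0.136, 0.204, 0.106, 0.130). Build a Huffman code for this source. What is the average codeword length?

2.901 bits/symbol

Repeatedly combine the two least-probable nodes; the expected code length is the sum of the merged weights.
merge 3/100 + 3/40 → 21/200
merge 21/200 + 53/500 → 211/1000
merge 3/25 + 13/100 → 1/4
merge 17/125 + 199/1000 → 67/200
merge 51/250 + 211/1000 → 83/200
merge 1/4 + 67/200 → 117/200
merge 83/200 + 117/200 → 1
L = 21/200 + 211/1000 + 1/4 + 67/200 + 83/200 + 117/200 + 1 = 2901/1000 = 2.901 bits/symbol.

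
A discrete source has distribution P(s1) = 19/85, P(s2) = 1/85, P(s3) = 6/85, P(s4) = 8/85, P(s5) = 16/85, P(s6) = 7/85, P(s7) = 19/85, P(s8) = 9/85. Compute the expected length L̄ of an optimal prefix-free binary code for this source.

Repeatedly combine the two least-probable nodes; the expected code length is the sum of the merged weights.
merge 1/85 + 6/85 → 7/85
merge 7/85 + 7/85 → 14/85
merge 8/85 + 9/85 → 1/5
merge 14/85 + 16/85 → 6/17
merge 1/5 + 19/85 → 36/85
merge 19/85 + 6/17 → 49/85
merge 36/85 + 49/85 → 1
L = 7/85 + 14/85 + 1/5 + 6/17 + 36/85 + 49/85 + 1 = 14/5 = 2.8 bits/symbol.

2.8 bits/symbol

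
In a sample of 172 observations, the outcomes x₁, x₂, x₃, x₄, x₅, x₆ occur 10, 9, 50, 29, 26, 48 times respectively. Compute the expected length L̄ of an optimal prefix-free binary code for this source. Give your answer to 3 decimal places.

2.372 bits/symbol

Probabilities are the counts divided by 172.
Repeatedly combine the two least-probable nodes; the expected code length is the sum of the merged weights.
merge 9/172 + 5/86 → 19/172
merge 19/172 + 13/86 → 45/172
merge 29/172 + 45/172 → 37/86
merge 12/43 + 25/86 → 49/86
merge 37/86 + 49/86 → 1
L = 19/172 + 45/172 + 37/86 + 49/86 + 1 = 102/43 ≈ 2.372 bits/symbol.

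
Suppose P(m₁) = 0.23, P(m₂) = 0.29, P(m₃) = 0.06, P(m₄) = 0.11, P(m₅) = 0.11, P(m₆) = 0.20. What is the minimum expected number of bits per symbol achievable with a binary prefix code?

Repeatedly combine the two least-probable nodes; the expected code length is the sum of the merged weights.
merge 3/50 + 11/100 → 17/100
merge 11/100 + 17/100 → 7/25
merge 1/5 + 23/100 → 43/100
merge 7/25 + 29/100 → 57/100
merge 43/100 + 57/100 → 1
L = 17/100 + 7/25 + 43/100 + 57/100 + 1 = 49/20 = 2.45 bits/symbol.

2.45 bits/symbol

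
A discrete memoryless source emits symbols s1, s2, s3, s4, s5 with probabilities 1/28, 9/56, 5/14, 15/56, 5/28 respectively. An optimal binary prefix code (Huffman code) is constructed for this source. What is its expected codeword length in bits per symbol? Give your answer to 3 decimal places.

2.196 bits/symbol

Repeatedly combine the two least-probable nodes; the expected code length is the sum of the merged weights.
merge 1/28 + 9/56 → 11/56
merge 5/28 + 11/56 → 3/8
merge 15/56 + 5/14 → 5/8
merge 3/8 + 5/8 → 1
L = 11/56 + 3/8 + 5/8 + 1 = 123/56 ≈ 2.196 bits/symbol.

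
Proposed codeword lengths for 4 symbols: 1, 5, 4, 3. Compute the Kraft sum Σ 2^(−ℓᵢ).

0.71875

With common denominator 2^5 = 32: Σ 2^(−ℓᵢ) = 16/32 + 1/32 + 2/32 + 4/32 = 23/32 = 0.71875.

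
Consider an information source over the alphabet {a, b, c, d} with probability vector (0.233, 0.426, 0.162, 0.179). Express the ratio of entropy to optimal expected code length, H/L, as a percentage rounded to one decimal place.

Entropy H = −Σ p log₂ p ≈ 1.8838 bits.
Huffman merges: 81/500+179/1000→341/1000; 233/1000+341/1000→287/500; 213/500+287/500→1. L = 383/200 ≈ 1.9150.
Efficiency = H/L = 1.8838/1.9150 = 98.4%.

98.4%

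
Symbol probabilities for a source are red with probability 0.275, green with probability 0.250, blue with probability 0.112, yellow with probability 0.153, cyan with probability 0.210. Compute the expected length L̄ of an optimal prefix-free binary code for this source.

2.265 bits/symbol

Repeatedly combine the two least-probable nodes; the expected code length is the sum of the merged weights.
merge 14/125 + 153/1000 → 53/200
merge 21/100 + 1/4 → 23/50
merge 53/200 + 11/40 → 27/50
merge 23/50 + 27/50 → 1
L = 53/200 + 23/50 + 27/50 + 1 = 453/200 = 2.265 bits/symbol.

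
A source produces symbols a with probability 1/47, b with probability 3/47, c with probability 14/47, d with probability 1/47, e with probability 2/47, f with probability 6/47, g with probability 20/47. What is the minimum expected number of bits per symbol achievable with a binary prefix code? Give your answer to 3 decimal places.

2.128 bits/symbol

Repeatedly combine the two least-probable nodes; the expected code length is the sum of the merged weights.
merge 1/47 + 1/47 → 2/47
merge 2/47 + 2/47 → 4/47
merge 3/47 + 4/47 → 7/47
merge 6/47 + 7/47 → 13/47
merge 13/47 + 14/47 → 27/47
merge 20/47 + 27/47 → 1
L = 2/47 + 4/47 + 7/47 + 13/47 + 27/47 + 1 = 100/47 ≈ 2.128 bits/symbol.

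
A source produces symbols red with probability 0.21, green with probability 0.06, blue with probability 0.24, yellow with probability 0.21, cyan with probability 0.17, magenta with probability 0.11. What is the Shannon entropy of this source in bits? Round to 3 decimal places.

2.468 bits

H = −Σ pᵢ log₂ pᵢ.
−0.21·log₂(0.21) = 0.4728
−0.06·log₂(0.06) = 0.2435
−0.24·log₂(0.24) = 0.4941
−0.21·log₂(0.21) = 0.4728
−0.17·log₂(0.17) = 0.4346
−0.11·log₂(0.11) = 0.3503
Sum ≈ 2.4682 → 2.468 bits.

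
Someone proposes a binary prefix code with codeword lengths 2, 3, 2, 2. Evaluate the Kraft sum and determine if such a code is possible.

With common denominator 2^3 = 8: Σ 2^(−ℓᵢ) = 2/8 + 1/8 + 2/8 + 2/8 = 7/8 = 0.875.
Kraft's inequality requires Σ ≤ 1; here Σ = 0.875 ≤ 1, so such a prefix code exists.

0.875; yes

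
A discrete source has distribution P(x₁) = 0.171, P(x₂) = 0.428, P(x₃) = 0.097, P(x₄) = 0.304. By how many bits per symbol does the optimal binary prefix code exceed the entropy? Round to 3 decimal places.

0.032 bits

Entropy H = −Σ p log₂ p ≈ 1.8084 bits.
Huffman merges: 97/1000+171/1000→67/250; 67/250+38/125→143/250; 107/250+143/250→1. L = 46/25 ≈ 1.8400.
L − H = 1.8400 − 1.8084 = 0.032 bits.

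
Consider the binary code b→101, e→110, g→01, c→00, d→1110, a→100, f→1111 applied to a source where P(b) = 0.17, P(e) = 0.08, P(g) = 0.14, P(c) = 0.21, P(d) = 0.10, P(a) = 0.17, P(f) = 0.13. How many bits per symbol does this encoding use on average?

L̄ = Σ pᵢ·ℓᵢ = 0.17·3 + 0.08·3 + 0.14·2 + 0.21·2 + 0.10·4 + 0.17·3 + 0.13·4 = 2.88 bits/symbol.

2.88 bits/symbol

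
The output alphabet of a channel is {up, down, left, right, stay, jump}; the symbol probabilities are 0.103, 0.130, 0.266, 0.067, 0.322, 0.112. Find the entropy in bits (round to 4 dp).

H = −Σ pᵢ log₂ pᵢ.
−0.103·log₂(0.103) = 0.3378
−0.130·log₂(0.130) = 0.3826
−0.266·log₂(0.266) = 0.5082
−0.067·log₂(0.067) = 0.2613
−0.322·log₂(0.322) = 0.5264
−0.112·log₂(0.112) = 0.3537
Sum ≈ 2.3701 → 2.3701 bits.

2.3701 bits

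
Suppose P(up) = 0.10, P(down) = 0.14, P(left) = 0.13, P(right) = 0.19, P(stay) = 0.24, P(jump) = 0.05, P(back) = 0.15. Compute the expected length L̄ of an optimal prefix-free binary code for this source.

Repeatedly combine the two least-probable nodes; the expected code length is the sum of the merged weights.
merge 1/20 + 1/10 → 3/20
merge 13/100 + 7/50 → 27/100
merge 3/20 + 3/20 → 3/10
merge 19/100 + 6/25 → 43/100
merge 27/100 + 3/10 → 57/100
merge 43/100 + 57/100 → 1
L = 3/20 + 27/100 + 3/10 + 43/100 + 57/100 + 1 = 68/25 = 2.72 bits/symbol.

2.72 bits/symbol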